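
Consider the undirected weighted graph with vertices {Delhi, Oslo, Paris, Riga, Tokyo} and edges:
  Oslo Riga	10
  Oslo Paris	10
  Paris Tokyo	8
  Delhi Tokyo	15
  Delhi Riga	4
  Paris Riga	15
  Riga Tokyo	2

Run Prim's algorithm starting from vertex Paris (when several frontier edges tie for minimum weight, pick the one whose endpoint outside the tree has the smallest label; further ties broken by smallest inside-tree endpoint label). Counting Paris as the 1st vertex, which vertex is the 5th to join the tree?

Oslo

Prim, starting at Paris.
Step 1: cheapest edge leaving the tree is Paris Tokyo (8); add Tokyo.
Step 2: cheapest edge leaving the tree is Riga Tokyo (2); add Riga.
Step 3: cheapest edge leaving the tree is Delhi Riga (4); add Delhi.
Step 4: cheapest edge leaving the tree is Oslo Paris (10); add Oslo.
Vertex order: Paris, Tokyo, Riga, Delhi, Oslo. The 5th vertex is Oslo.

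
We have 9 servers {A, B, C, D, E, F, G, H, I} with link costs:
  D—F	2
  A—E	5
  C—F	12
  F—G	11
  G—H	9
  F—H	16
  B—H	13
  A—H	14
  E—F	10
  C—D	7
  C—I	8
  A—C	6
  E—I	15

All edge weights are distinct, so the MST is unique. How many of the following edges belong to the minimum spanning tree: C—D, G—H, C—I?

3

Kruskal's algorithm — process edges by increasing weight (ties by edge label):
D—F (2): add — endpoints in different components.
A—E (5): add — endpoints in different components.
A—C (6): add — endpoints in different components.
C—D (7): add — endpoints in different components.
C—I (8): add — endpoints in different components.
G—H (9): add — endpoints in different components.
E—F (10): skip — E and F already connected.
F—G (11): add — endpoints in different components.
C—F (12): skip — C and F already connected.
B—H (13): add — endpoints in different components.
MST edge set: {D—F, A—E, A—C, C—D, C—I, G—H, F—G, B—H}.
Of the listed edges, {C—D, G—H, C—I} are in the MST → 3.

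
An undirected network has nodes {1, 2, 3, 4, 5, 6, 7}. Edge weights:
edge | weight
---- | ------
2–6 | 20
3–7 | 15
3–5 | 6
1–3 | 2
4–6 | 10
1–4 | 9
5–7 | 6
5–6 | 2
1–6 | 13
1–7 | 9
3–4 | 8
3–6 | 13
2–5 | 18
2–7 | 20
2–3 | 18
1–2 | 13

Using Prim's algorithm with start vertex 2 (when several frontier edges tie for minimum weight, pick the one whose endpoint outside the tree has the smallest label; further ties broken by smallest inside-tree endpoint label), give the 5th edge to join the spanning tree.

Prim, starting at 2.
Step 1: cheapest edge leaving the tree is 1–2 (13); add 1.
Step 2: cheapest edge leaving the tree is 1–3 (2); add 3.
Step 3: cheapest edge leaving the tree is 3–5 (6); add 5.
Step 4: cheapest edge leaving the tree is 5–6 (2); add 6.
Step 5: cheapest edge leaving the tree is 5–7 (6); add 7.
Step 6: cheapest edge leaving the tree is 3–4 (8); add 4.
The 5th edge added is 5–7.

5-7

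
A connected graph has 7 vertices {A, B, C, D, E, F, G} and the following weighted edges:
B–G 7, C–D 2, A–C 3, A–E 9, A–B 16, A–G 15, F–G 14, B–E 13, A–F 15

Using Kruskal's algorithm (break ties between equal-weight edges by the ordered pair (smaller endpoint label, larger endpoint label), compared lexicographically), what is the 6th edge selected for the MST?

Sort edges by weight, then run Kruskal:
C–D (2): add — endpoints in different components.
A–C (3): add — endpoints in different components.
B–G (7): add — endpoints in different components.
A–E (9): add — endpoints in different components.
B–E (13): add — endpoints in different components.
F–G (14): add — endpoints in different components.
The 6th edge added is F–G.

F-G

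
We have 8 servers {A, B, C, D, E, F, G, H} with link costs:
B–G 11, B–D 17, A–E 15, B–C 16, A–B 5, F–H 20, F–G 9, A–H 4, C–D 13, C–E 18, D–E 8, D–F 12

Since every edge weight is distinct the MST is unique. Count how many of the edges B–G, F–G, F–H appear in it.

2

Sort edges by weight, then run Kruskal:
A–H (4): add — endpoints in different components.
A–B (5): add — endpoints in different components.
D–E (8): add — endpoints in different components.
F–G (9): add — endpoints in different components.
B–G (11): add — endpoints in different components.
D–F (12): add — endpoints in different components.
C–D (13): add — endpoints in different components.
MST edge set: {A–H, A–B, D–E, F–G, B–G, D–F, C–D}.
Of the listed edges, {B–G, F–G} are in the MST → 2.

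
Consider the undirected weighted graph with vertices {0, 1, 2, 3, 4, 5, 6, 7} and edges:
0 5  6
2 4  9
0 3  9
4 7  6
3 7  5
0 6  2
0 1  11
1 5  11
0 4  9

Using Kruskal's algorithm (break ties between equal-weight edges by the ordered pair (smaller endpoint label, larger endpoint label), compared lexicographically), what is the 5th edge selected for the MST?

Kruskal's algorithm — process edges by increasing weight (ties by edge label):
0 6 (2): add — endpoints in different components.
3 7 (5): add — endpoints in different components.
0 5 (6): add — endpoints in different components.
4 7 (6): add — endpoints in different components.
0 3 (9): add — endpoints in different components.
0 4 (9): skip — 0 and 4 already connected.
2 4 (9): add — endpoints in different components.
0 1 (11): add — endpoints in different components.
The 5th edge added is 0 3.

0-3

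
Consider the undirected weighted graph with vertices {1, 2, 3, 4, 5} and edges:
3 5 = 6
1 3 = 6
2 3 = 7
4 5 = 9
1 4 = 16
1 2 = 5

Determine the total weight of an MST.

26

Prim, starting at 2.
Step 1: cheapest edge leaving the tree is 1 2 (5); add 1.
Step 2: cheapest edge leaving the tree is 1 3 (6); add 3.
Step 3: cheapest edge leaving the tree is 3 5 (6); add 5.
Step 4: cheapest edge leaving the tree is 4 5 (9); add 4.
MST edges: 1 2, 1 3, 3 5, 4 5; total weight 5+6+6+9 = 26.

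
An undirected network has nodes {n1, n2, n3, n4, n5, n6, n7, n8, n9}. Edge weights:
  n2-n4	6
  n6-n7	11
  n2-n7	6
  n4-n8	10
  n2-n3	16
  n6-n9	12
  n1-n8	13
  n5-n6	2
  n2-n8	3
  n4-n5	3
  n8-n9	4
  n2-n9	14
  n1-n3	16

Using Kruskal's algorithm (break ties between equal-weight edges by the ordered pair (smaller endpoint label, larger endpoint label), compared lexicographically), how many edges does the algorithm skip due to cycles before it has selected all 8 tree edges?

Kruskal: consider edges lightest-first.
n5-n6 (2): add — endpoints in different components.
n2-n8 (3): add — endpoints in different components.
n4-n5 (3): add — endpoints in different components.
n8-n9 (4): add — endpoints in different components.
n2-n4 (6): add — endpoints in different components.
n2-n7 (6): add — endpoints in different components.
n4-n8 (10): skip — n4 and n8 already connected.
n6-n7 (11): skip — n6 and n7 already connected.
n6-n9 (12): skip — n6 and n9 already connected.
n1-n8 (13): add — endpoints in different components.
n2-n9 (14): skip — n2 and n9 already connected.
n1-n3 (16): add — endpoints in different components.
Edges rejected before the tree was complete: 4.

4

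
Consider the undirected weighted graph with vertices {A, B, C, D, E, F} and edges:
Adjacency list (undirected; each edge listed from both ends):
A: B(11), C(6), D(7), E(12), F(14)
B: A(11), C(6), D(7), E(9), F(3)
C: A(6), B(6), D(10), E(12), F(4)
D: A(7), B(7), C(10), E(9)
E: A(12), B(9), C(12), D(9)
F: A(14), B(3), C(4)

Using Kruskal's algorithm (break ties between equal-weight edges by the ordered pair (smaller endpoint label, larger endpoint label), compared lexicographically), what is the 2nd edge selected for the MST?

Kruskal's algorithm — process edges by increasing weight (ties by edge label):
B F (3): add. Components now {A} {B,F} {C} {D} {E}
C F (4): add. Components now {A} {B,C,F} {D} {E}
A C (6): add. Components now {A,B,C,F} {D} {E}
B C (6): skip — B and C already connected.
A D (7): add. Components now {A,B,C,D,F} {E}
B D (7): skip — B and D already connected.
B E (9): add. Components now {A,B,C,D,E,F}
The 2nd edge added is C F.

C-F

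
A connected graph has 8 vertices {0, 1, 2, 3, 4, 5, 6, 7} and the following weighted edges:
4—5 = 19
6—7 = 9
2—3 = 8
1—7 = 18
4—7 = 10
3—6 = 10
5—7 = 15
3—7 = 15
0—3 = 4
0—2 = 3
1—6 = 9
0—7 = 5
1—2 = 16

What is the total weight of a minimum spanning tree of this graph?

55

Kruskal's algorithm — process edges by increasing weight (ties by edge label):
0—2 (3): add — endpoints in different components.
0—3 (4): add — endpoints in different components.
0—7 (5): add — endpoints in different components.
2—3 (8): skip — 2 and 3 already connected.
1—6 (9): add — endpoints in different components.
6—7 (9): add — endpoints in different components.
3—6 (10): skip — 3 and 6 already connected.
4—7 (10): add — endpoints in different components.
3—7 (15): skip — 3 and 7 already connected.
5—7 (15): add — endpoints in different components.
MST edges: 0—2, 0—3, 0—7, 1—6, 6—7, 4—7, 5—7; total weight 3+4+5+9+9+10+15 = 55.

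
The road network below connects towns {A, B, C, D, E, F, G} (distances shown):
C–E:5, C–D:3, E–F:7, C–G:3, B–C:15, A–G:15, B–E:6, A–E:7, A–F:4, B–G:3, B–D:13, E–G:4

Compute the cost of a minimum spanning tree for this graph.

Kruskal: consider edges lightest-first.
B–G (3): add — endpoints in different components.
C–D (3): add — endpoints in different components.
C–G (3): add — endpoints in different components.
A–F (4): add — endpoints in different components.
E–G (4): add — endpoints in different components.
C–E (5): skip — C and E already connected.
B–E (6): skip — B and E already connected.
A–E (7): add — endpoints in different components.
MST edges: B–G, C–D, C–G, A–F, E–G, A–E; total weight 3+3+3+4+4+7 = 24.

24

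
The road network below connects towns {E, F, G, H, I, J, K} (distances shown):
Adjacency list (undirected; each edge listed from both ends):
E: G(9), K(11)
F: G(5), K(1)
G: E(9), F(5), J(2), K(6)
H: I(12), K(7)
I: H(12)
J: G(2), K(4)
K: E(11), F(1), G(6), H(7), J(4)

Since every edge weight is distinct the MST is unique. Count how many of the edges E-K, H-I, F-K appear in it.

Kruskal: consider edges lightest-first.
F-K (1): add — endpoints in different components.
G-J (2): add — endpoints in different components.
J-K (4): add — endpoints in different components.
F-G (5): skip — F and G already connected.
G-K (6): skip — G and K already connected.
H-K (7): add — endpoints in different components.
E-G (9): add — endpoints in different components.
E-K (11): skip — E and K already connected.
H-I (12): add — endpoints in different components.
MST edge set: {F-K, G-J, J-K, H-K, E-G, H-I}.
Of the listed edges, {H-I, F-K} are in the MST → 2.

2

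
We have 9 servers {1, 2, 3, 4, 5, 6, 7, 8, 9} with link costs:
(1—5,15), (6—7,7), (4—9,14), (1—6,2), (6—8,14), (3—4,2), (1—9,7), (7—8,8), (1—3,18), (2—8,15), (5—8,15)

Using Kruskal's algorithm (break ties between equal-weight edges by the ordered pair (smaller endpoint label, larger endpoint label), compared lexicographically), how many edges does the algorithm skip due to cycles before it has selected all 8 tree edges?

Sort edges by weight, then run Kruskal:
1—6 (2): add — endpoints in different components.
3—4 (2): add — endpoints in different components.
1—9 (7): add — endpoints in different components.
6—7 (7): add — endpoints in different components.
7—8 (8): add — endpoints in different components.
4—9 (14): add — endpoints in different components.
6—8 (14): skip — 6 and 8 already connected.
1—5 (15): add — endpoints in different components.
2—8 (15): add — endpoints in different components.
Edges rejected before the tree was complete: 1.

1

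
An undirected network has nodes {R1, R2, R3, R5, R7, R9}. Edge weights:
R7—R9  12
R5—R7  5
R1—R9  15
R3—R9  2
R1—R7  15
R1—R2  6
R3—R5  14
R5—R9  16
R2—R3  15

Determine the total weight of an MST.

Grow the tree from R1 using Prim:
Step 1: frontier [R1—R2 6, R1—R7 15, R1—R9 15] → take R1—R2 (6); add R2.
Step 2: frontier [R1—R7 15, R1—R9 15, R2—R3 15] → take R2—R3 (15); add R3.
Step 3: frontier [R1—R7 15, R1—R9 15, R3—R9 2, R3—R5 14] → take R3—R9 (2); add R9.
Step 4: frontier [R1—R7 15, R3—R5 14, R7—R9 12, R5—R9 16] → take R7—R9 (12); add R7.
Step 5: frontier [R3—R5 14, R5—R7 5, R5—R9 16] → take R5—R7 (5); add R5.
MST edges: R1—R2, R2—R3, R3—R9, R7—R9, R5—R7; total weight 6+15+2+12+5 = 40.

40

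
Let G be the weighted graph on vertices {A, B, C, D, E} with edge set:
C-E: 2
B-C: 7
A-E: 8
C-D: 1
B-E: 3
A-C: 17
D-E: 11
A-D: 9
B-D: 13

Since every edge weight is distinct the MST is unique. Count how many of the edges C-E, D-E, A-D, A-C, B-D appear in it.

Sort edges by weight, then run Kruskal:
C-D (1): add — endpoints in different components.
C-E (2): add — endpoints in different components.
B-E (3): add — endpoints in different components.
B-C (7): skip — B and C already connected.
A-E (8): add — endpoints in different components.
MST edge set: {C-D, C-E, B-E, A-E}.
Of the listed edges, {C-E} are in the MST → 1.

1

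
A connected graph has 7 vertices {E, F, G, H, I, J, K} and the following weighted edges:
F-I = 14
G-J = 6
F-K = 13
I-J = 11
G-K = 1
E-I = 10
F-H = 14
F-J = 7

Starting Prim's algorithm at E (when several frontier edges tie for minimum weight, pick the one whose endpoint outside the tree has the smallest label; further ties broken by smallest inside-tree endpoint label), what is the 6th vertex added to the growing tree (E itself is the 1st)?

Prim, starting at E.
Step 1: cheapest edge leaving the tree is E-I (10); add I.
Step 2: cheapest edge leaving the tree is I-J (11); add J.
Step 3: cheapest edge leaving the tree is G-J (6); add G.
Step 4: cheapest edge leaving the tree is G-K (1); add K.
Step 5: cheapest edge leaving the tree is F-J (7); add F.
Step 6: cheapest edge leaving the tree is F-H (14); add H.
Vertex order: E, I, J, G, K, F, H. The 6th vertex is F.

F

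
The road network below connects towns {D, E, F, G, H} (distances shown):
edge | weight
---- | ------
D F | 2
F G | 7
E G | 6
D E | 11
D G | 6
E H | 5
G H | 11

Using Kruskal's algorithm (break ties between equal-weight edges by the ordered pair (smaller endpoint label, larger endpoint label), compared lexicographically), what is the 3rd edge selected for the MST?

D-G

Kruskal's algorithm — process edges by increasing weight (ties by edge label):
D F (2): add — endpoints in different components.
E H (5): add — endpoints in different components.
D G (6): add — endpoints in different components.
E G (6): add — endpoints in different components.
The 3rd edge added is D G.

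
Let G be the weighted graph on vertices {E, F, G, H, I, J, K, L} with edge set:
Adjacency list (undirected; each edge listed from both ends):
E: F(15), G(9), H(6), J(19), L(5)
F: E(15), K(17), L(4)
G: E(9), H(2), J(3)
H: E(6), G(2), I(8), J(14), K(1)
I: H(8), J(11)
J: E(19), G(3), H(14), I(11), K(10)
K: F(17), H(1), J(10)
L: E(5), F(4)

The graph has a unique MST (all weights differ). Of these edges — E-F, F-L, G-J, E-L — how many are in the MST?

Sort edges by weight, then run Kruskal:
H-K (1): add — endpoints in different components.
G-H (2): add — endpoints in different components.
G-J (3): add — endpoints in different components.
F-L (4): add — endpoints in different components.
E-L (5): add — endpoints in different components.
E-H (6): add — endpoints in different components.
H-I (8): add — endpoints in different components.
MST edge set: {H-K, G-H, G-J, F-L, E-L, E-H, H-I}.
Of the listed edges, {F-L, G-J, E-L} are in the MST → 3.

3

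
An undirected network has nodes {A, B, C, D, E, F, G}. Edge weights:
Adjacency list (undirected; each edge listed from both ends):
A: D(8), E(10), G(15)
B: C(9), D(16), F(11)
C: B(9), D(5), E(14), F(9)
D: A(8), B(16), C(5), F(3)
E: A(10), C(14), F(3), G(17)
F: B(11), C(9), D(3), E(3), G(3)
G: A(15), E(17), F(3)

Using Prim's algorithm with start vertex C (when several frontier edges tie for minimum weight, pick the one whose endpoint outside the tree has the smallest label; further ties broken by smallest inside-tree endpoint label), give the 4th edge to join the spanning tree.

F-G

Grow the tree from C using Prim:
Step 1: frontier [C—D 5, B—C 9, C—F 9, C—E 14] → take C—D (5); add D.
Step 2: frontier [B—C 9, C—F 9, C—E 14, D—F 3, A—D 8, B—D 16] → take D—F (3); add F.
Step 3: frontier [B—C 9, C—E 14, A—D 8, B—D 16, E—F 3, F—G 3, B—F 11] → take E—F (3); add E.
Step 4: frontier [B—C 9, A—D 8, B—D 16, A—E 10, E—G 17, F—G 3, B—F 11] → take F—G (3); add G.
Step 5: frontier [B—C 9, A—D 8, B—D 16, A—E 10, B—F 11, A—G 15] → take A—D (8); add A.
Step 6: frontier [B—C 9, B—D 16, B—F 11] → take B—C (9); add B.
The 4th edge added is F—G.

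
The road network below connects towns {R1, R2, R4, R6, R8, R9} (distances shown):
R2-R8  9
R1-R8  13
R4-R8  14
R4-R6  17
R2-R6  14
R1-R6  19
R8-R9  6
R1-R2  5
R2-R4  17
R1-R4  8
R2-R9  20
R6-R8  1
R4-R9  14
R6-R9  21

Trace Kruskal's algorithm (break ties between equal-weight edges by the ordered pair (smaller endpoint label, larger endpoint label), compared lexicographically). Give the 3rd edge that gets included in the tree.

Sort edges by weight, then run Kruskal:
R6-R8 (1): add. Components now {R2} {R4} {R1} {R6,R8} {R9}
R1-R2 (5): add. Components now {R1,R2} {R4} {R6,R8} {R9}
R8-R9 (6): add. Components now {R1,R2} {R4} {R6,R8,R9}
R1-R4 (8): add. Components now {R1,R2,R4} {R6,R8,R9}
R2-R8 (9): add. Components now {R1,R2,R4,R6,R8,R9}
The 3rd edge added is R8-R9.

R8-R9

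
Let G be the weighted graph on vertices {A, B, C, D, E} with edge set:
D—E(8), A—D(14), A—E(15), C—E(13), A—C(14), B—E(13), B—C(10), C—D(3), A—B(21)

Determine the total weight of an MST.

Grow the tree from A using Prim:
Step 1: cheapest edge leaving the tree is A—C (14); add C.
Step 2: cheapest edge leaving the tree is C—D (3); add D.
Step 3: cheapest edge leaving the tree is D—E (8); add E.
Step 4: cheapest edge leaving the tree is B—C (10); add B.
MST edges: A—C, C—D, D—E, B—C; total weight 14+3+8+10 = 35.

35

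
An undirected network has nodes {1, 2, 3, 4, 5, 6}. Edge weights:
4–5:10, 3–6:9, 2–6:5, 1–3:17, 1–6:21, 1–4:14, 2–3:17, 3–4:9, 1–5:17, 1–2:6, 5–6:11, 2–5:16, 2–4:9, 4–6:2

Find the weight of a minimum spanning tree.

Prim's algorithm from 1:
Step 1: cheapest edge leaving the tree is 1–2 (6); add 2.
Step 2: cheapest edge leaving the tree is 2–6 (5); add 6.
Step 3: cheapest edge leaving the tree is 4–6 (2); add 4.
Step 4: cheapest edge leaving the tree is 3–4 (9); add 3.
Step 5: cheapest edge leaving the tree is 4–5 (10); add 5.
MST edges: 1–2, 2–6, 4–6, 3–4, 4–5; total weight 6+5+2+9+10 = 32.

32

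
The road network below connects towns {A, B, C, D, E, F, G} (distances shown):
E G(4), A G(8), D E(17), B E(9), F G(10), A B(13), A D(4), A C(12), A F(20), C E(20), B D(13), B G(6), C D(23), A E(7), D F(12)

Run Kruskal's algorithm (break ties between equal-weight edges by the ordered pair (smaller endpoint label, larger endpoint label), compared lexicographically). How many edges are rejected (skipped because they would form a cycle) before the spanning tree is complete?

2

Sort edges by weight, then run Kruskal:
A D (4): add — endpoints in different components.
E G (4): add — endpoints in different components.
B G (6): add — endpoints in different components.
A E (7): add — endpoints in different components.
A G (8): skip — A and G already connected.
B E (9): skip — B and E already connected.
F G (10): add — endpoints in different components.
A C (12): add — endpoints in different components.
Edges rejected before the tree was complete: 2.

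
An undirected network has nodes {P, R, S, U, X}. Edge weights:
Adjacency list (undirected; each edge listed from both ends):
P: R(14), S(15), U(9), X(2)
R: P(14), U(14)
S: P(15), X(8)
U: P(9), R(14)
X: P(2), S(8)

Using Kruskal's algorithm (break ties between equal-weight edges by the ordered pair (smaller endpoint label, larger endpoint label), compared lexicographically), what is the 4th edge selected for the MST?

Kruskal's algorithm — process edges by increasing weight (ties by edge label):
P–X (2): add. Components now {U} {P,X} {R} {S}
S–X (8): add. Components now {U} {P,S,X} {R}
P–U (9): add. Components now {P,S,U,X} {R}
P–R (14): add. Components now {P,R,S,U,X}
The 4th edge added is P–R.

P-R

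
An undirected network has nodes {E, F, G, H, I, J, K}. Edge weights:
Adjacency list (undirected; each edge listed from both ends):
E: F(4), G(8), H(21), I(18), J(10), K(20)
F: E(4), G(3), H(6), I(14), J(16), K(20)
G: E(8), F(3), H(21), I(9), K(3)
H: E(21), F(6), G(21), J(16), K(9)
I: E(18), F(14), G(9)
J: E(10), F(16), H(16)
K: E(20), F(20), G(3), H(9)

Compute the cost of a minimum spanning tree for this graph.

35

Sort edges by weight, then run Kruskal:
F—G (3): add — endpoints in different components.
G—K (3): add — endpoints in different components.
E—F (4): add — endpoints in different components.
F—H (6): add — endpoints in different components.
E—G (8): skip — E and G already connected.
G—I (9): add — endpoints in different components.
H—K (9): skip — H and K already connected.
E—J (10): add — endpoints in different components.
MST edges: F—G, G—K, E—F, F—H, G—I, E—J; total weight 3+3+4+6+9+10 = 35.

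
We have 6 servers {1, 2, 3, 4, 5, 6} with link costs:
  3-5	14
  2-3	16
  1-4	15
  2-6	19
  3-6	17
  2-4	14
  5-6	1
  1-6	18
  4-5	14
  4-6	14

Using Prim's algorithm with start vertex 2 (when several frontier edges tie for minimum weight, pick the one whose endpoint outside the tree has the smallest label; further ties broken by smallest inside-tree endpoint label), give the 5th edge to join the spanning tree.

Prim, starting at 2.
Step 1: frontier [2-4 14, 2-3 16, 2-6 19] → take 2-4 (14); add 4.
Step 2: frontier [2-3 16, 2-6 19, 4-5 14, 4-6 14, 1-4 15] → take 4-5 (14); add 5.
Step 3: frontier [2-3 16, 2-6 19, 4-6 14, 1-4 15, 5-6 1, 3-5 14] → take 5-6 (1); add 6.
Step 4: frontier [2-3 16, 1-4 15, 3-5 14, 3-6 17, 1-6 18] → take 3-5 (14); add 3.
Step 5: frontier [1-4 15, 1-6 18] → take 1-4 (15); add 1.
The 5th edge added is 1-4.

1-4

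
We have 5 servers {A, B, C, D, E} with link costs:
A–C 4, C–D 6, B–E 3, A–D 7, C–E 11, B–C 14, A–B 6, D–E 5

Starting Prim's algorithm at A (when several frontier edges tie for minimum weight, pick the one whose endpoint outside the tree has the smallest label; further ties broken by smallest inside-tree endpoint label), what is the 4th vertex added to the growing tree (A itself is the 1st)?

Prim's algorithm from A:
Step 1: cheapest edge leaving the tree is A–C (4); add C.
Step 2: cheapest edge leaving the tree is A–B (6); add B.
Step 3: cheapest edge leaving the tree is B–E (3); add E.
Step 4: cheapest edge leaving the tree is D–E (5); add D.
Vertex order: A, C, B, E, D. The 4th vertex is E.

E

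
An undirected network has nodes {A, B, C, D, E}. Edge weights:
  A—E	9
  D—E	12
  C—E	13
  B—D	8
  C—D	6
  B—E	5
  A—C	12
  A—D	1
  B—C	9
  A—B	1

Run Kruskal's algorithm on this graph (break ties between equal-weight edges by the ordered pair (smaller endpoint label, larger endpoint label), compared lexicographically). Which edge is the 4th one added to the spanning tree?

Sort edges by weight, then run Kruskal:
A—B (1): add — endpoints in different components.
A—D (1): add — endpoints in different components.
B—E (5): add — endpoints in different components.
C—D (6): add — endpoints in different components.
The 4th edge added is C—D.

C-D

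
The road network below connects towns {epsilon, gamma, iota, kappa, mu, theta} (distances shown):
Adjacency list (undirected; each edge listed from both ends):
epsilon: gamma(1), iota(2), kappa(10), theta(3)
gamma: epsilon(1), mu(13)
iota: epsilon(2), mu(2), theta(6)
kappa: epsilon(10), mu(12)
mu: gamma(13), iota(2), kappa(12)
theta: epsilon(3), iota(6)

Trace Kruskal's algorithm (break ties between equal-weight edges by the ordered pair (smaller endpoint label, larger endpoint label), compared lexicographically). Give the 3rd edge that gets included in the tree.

iota-mu

Sort edges by weight, then run Kruskal:
epsilon gamma (1): add. Components now {epsilon,gamma} {kappa} {mu} {iota} {theta}
epsilon iota (2): add. Components now {epsilon,gamma,iota} {kappa} {mu} {theta}
iota mu (2): add. Components now {epsilon,gamma,iota,mu} {kappa} {theta}
epsilon theta (3): add. Components now {epsilon,gamma,iota,mu,theta} {kappa}
iota theta (6): skip — iota and theta already connected.
epsilon kappa (10): add. Components now {epsilon,gamma,iota,kappa,mu,theta}
The 3rd edge added is iota mu.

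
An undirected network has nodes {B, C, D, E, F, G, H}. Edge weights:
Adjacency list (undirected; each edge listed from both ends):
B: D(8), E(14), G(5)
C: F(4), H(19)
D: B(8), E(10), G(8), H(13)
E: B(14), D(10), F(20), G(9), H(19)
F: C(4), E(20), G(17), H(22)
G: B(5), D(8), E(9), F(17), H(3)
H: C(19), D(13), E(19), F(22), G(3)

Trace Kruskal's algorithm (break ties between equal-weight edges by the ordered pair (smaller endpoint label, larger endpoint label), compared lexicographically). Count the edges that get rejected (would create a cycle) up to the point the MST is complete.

4

Kruskal: consider edges lightest-first.
G H (3): add — endpoints in different components.
C F (4): add — endpoints in different components.
B G (5): add — endpoints in different components.
B D (8): add — endpoints in different components.
D G (8): skip — D and G already connected.
E G (9): add — endpoints in different components.
D E (10): skip — D and E already connected.
D H (13): skip — D and H already connected.
B E (14): skip — B and E already connected.
F G (17): add — endpoints in different components.
Edges rejected before the tree was complete: 4.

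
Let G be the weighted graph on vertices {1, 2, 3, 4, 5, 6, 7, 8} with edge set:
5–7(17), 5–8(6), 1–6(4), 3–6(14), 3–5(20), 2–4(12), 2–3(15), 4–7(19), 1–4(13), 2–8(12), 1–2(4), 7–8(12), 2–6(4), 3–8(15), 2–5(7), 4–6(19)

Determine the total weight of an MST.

59

Prim's algorithm from 3:
Step 1: cheapest edge leaving the tree is 3–6 (14); add 6.
Step 2: cheapest edge leaving the tree is 1–6 (4); add 1.
Step 3: cheapest edge leaving the tree is 1–2 (4); add 2.
Step 4: cheapest edge leaving the tree is 2–5 (7); add 5.
Step 5: cheapest edge leaving the tree is 5–8 (6); add 8.
Step 6: cheapest edge leaving the tree is 2–4 (12); add 4.
Step 7: cheapest edge leaving the tree is 7–8 (12); add 7.
MST edges: 3–6, 1–6, 1–2, 2–5, 5–8, 2–4, 7–8; total weight 14+4+4+7+6+12+12 = 59.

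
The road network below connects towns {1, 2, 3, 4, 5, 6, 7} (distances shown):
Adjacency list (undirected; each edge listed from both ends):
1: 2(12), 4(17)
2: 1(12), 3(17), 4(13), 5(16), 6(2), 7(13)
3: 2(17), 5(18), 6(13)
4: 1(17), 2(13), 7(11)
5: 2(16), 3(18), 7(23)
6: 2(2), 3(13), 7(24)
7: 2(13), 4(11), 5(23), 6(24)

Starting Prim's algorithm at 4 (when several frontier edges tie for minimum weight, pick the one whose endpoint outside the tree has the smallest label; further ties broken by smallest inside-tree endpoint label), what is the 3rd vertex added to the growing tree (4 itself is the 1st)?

Grow the tree from 4 using Prim:
Step 1: cheapest edge leaving the tree is 4–7 (11); add 7.
Step 2: cheapest edge leaving the tree is 2–4 (13); add 2.
Step 3: cheapest edge leaving the tree is 2–6 (2); add 6.
Step 4: cheapest edge leaving the tree is 1–2 (12); add 1.
Step 5: cheapest edge leaving the tree is 3–6 (13); add 3.
Step 6: cheapest edge leaving the tree is 2–5 (16); add 5.
Vertex order: 4, 7, 2, 6, 1, 3, 5. The 3rd vertex is 2.

2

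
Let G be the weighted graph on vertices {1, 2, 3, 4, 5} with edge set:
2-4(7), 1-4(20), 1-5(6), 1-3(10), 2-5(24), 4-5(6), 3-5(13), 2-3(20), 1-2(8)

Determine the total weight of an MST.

29

Prim, starting at 5.
Step 1: cheapest edge leaving the tree is 1-5 (6); add 1.
Step 2: cheapest edge leaving the tree is 4-5 (6); add 4.
Step 3: cheapest edge leaving the tree is 2-4 (7); add 2.
Step 4: cheapest edge leaving the tree is 1-3 (10); add 3.
MST edges: 1-5, 4-5, 2-4, 1-3; total weight 6+6+7+10 = 29.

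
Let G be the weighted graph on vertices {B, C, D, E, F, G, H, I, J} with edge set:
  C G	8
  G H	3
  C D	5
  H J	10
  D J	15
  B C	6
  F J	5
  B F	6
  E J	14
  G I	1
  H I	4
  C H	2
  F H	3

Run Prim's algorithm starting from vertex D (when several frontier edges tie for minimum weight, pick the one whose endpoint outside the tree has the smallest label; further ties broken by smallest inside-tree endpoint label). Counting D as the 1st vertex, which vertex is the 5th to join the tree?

G

Grow the tree from D using Prim:
Step 1: frontier [C D 5, D J 15] → take C D (5); add C.
Step 2: frontier [C H 2, B C 6, C G 8, D J 15] → take C H (2); add H.
Step 3: frontier [B C 6, C G 8, D J 15, F H 3, G H 3, H I 4, H J 10] → take F H (3); add F.
Step 4: frontier [B C 6, C G 8, D J 15, F J 5, B F 6, G H 3, H I 4, H J 10] → take G H (3); add G.
Step 5: frontier [B C 6, D J 15, F J 5, B F 6, G I 1, H I 4, H J 10] → take G I (1); add I.
Step 6: frontier [B C 6, D J 15, F J 5, B F 6, H J 10] → take F J (5); add J.
Step 7: frontier [B C 6, B F 6, E J 14] → take B C (6); add B.
Step 8: frontier [E J 14] → take E J (14); add E.
Vertex order: D, C, H, F, G, I, J, B, E. The 5th vertex is G.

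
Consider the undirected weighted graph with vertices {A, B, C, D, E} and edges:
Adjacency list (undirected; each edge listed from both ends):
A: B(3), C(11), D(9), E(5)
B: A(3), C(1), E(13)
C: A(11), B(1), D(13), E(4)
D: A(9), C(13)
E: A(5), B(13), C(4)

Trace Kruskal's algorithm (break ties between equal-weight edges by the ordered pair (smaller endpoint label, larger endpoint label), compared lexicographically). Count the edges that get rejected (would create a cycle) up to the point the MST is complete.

Sort edges by weight, then run Kruskal:
B–C (1): add. Components now {A} {B,C} {D} {E}
A–B (3): add. Components now {A,B,C} {D} {E}
C–E (4): add. Components now {A,B,C,E} {D}
A–E (5): skip — A and E already connected.
A–D (9): add. Components now {A,B,C,D,E}
Edges rejected before the tree was complete: 1.

1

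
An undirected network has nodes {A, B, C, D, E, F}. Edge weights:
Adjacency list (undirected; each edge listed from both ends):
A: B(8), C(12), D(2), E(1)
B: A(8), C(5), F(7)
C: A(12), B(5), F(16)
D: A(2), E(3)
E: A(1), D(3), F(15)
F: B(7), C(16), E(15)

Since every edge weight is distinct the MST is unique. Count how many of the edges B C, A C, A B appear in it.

2

Kruskal: consider edges lightest-first.
A E (1): add. Components now {A,E} {B} {C} {D} {F}
A D (2): add. Components now {A,D,E} {B} {C} {F}
D E (3): skip — D and E already connected.
B C (5): add. Components now {A,D,E} {B,C} {F}
B F (7): add. Components now {A,D,E} {B,C,F}
A B (8): add. Components now {A,B,C,D,E,F}
MST edge set: {A E, A D, B C, B F, A B}.
Of the listed edges, {B C, A B} are in the MST → 2.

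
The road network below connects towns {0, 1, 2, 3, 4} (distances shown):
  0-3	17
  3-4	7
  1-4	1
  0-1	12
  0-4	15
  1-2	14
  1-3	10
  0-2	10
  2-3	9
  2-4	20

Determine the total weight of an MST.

27

Kruskal: consider edges lightest-first.
1-4 (1): add. Components now {0} {1,4} {2} {3}
3-4 (7): add. Components now {0} {1,3,4} {2}
2-3 (9): add. Components now {0} {1,2,3,4}
0-2 (10): add. Components now {0,1,2,3,4}
MST edges: 1-4, 3-4, 2-3, 0-2; total weight 1+7+9+10 = 27.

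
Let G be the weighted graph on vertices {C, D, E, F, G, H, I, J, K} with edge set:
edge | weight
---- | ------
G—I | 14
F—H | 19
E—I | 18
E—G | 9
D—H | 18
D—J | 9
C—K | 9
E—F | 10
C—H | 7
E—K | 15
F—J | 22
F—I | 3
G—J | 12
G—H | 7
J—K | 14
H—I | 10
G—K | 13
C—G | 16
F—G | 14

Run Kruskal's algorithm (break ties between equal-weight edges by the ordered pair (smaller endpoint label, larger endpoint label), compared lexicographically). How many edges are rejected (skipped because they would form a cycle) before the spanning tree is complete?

1

Kruskal's algorithm — process edges by increasing weight (ties by edge label):
F—I (3): add — endpoints in different components.
C—H (7): add — endpoints in different components.
G—H (7): add — endpoints in different components.
C—K (9): add — endpoints in different components.
D—J (9): add — endpoints in different components.
E—G (9): add — endpoints in different components.
E—F (10): add — endpoints in different components.
H—I (10): skip — H and I already connected.
G—J (12): add — endpoints in different components.
Edges rejected before the tree was complete: 1.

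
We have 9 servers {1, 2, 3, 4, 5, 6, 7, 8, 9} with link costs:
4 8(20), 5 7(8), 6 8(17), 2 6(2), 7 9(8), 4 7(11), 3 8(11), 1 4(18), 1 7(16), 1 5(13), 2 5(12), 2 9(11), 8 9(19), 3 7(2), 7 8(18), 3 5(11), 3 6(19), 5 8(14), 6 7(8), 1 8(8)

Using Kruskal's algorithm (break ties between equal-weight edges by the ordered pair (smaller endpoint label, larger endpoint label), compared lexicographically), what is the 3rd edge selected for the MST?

Kruskal's algorithm — process edges by increasing weight (ties by edge label):
2 6 (2): add — endpoints in different components.
3 7 (2): add — endpoints in different components.
1 8 (8): add — endpoints in different components.
5 7 (8): add — endpoints in different components.
6 7 (8): add — endpoints in different components.
7 9 (8): add — endpoints in different components.
2 9 (11): skip — 2 and 9 already connected.
3 5 (11): skip — 3 and 5 already connected.
3 8 (11): add — endpoints in different components.
4 7 (11): add — endpoints in different components.
The 3rd edge added is 1 8.

1-8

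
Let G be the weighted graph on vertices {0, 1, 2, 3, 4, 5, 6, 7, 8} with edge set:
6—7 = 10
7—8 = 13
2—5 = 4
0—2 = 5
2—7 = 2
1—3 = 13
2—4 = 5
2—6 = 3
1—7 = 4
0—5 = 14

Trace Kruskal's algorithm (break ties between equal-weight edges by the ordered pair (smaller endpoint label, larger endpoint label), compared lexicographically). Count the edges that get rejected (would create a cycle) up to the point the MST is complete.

Kruskal: consider edges lightest-first.
2—7 (2): add — endpoints in different components.
2—6 (3): add — endpoints in different components.
1—7 (4): add — endpoints in different components.
2—5 (4): add — endpoints in different components.
0—2 (5): add — endpoints in different components.
2—4 (5): add — endpoints in different components.
6—7 (10): skip — 6 and 7 already connected.
1—3 (13): add — endpoints in different components.
7—8 (13): add — endpoints in different components.
Edges rejected before the tree was complete: 1.

1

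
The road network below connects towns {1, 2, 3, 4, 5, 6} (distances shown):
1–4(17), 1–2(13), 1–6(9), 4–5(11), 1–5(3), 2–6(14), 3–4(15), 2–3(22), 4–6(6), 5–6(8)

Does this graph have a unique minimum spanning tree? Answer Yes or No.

Yes

Kruskal's algorithm — process edges by increasing weight (ties by edge label):
1–5 (3): add. Components now {1,5} {2} {3} {4} {6}
4–6 (6): add. Components now {1,5} {2} {3} {4,6}
5–6 (8): add. Components now {1,4,5,6} {2} {3}
1–6 (9): skip — 1 and 6 already connected.
4–5 (11): skip — 4 and 5 already connected.
1–2 (13): add. Components now {1,2,4,5,6} {3}
2–6 (14): skip — 2 and 6 already connected.
3–4 (15): add. Components now {1,2,3,4,5,6}
Every non-tree edge has weight strictly greater than the heaviest edge on the tree path between its endpoints, so the MST is unique.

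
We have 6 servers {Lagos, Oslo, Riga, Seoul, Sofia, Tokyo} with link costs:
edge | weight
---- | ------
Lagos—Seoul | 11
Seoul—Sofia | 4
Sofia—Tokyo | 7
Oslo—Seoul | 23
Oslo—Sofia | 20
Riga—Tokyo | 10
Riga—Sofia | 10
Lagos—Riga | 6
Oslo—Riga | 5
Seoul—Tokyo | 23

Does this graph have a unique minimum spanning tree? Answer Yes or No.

Kruskal's algorithm — process edges by increasing weight (ties by edge label):
Seoul—Sofia (4): add. Components now {Seoul,Sofia} {Lagos} {Oslo} {Riga} {Tokyo}
Oslo—Riga (5): add. Components now {Seoul,Sofia} {Lagos} {Oslo,Riga} {Tokyo}
Lagos—Riga (6): add. Components now {Seoul,Sofia} {Lagos,Oslo,Riga} {Tokyo}
Sofia—Tokyo (7): add. Components now {Seoul,Sofia,Tokyo} {Lagos,Oslo,Riga}
Riga—Sofia (10): add. Components now {Lagos,Oslo,Riga,Seoul,Sofia,Tokyo}
Non-tree edge Riga—Tokyo has weight 10, equal to the heaviest edge on its tree cycle — swapping gives another MST of the same weight. Not unique.

No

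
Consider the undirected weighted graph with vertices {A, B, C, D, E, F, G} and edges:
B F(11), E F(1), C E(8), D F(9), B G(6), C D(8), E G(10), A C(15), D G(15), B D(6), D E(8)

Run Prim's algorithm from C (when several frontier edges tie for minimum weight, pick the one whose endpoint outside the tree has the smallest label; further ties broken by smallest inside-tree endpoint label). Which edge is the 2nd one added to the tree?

B-D

Prim, starting at C.
Step 1: frontier [C D 8, C E 8, A C 15] → take C D (8); add D.
Step 2: frontier [C E 8, A C 15, B D 6, D E 8, D F 9, D G 15] → take B D (6); add B.
Step 3: frontier [B G 6, B F 11, C E 8, A C 15, D E 8, D F 9, D G 15] → take B G (6); add G.
Step 4: frontier [B F 11, C E 8, A C 15, D E 8, D F 9, E G 10] → take C E (8); add E.
Step 5: frontier [B F 11, A C 15, D F 9, E F 1] → take E F (1); add F.
Step 6: frontier [A C 15] → take A C (15); add A.
The 2nd edge added is B D.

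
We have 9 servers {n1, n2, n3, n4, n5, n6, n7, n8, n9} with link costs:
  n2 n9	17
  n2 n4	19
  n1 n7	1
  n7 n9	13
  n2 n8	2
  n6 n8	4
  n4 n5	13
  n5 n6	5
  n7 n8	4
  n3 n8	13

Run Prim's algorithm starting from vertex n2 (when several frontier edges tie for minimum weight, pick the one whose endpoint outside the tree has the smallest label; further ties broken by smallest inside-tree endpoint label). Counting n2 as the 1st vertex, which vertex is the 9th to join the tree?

Grow the tree from n2 using Prim:
Step 1: cheapest edge leaving the tree is n2 n8 (2); add n8.
Step 2: cheapest edge leaving the tree is n6 n8 (4); add n6.
Step 3: cheapest edge leaving the tree is n7 n8 (4); add n7.
Step 4: cheapest edge leaving the tree is n1 n7 (1); add n1.
Step 5: cheapest edge leaving the tree is n5 n6 (5); add n5.
Step 6: cheapest edge leaving the tree is n3 n8 (13); add n3.
Step 7: cheapest edge leaving the tree is n4 n5 (13); add n4.
Step 8: cheapest edge leaving the tree is n7 n9 (13); add n9.
Vertex order: n2, n8, n6, n7, n1, n5, n3, n4, n9. The 9th vertex is n9.

n9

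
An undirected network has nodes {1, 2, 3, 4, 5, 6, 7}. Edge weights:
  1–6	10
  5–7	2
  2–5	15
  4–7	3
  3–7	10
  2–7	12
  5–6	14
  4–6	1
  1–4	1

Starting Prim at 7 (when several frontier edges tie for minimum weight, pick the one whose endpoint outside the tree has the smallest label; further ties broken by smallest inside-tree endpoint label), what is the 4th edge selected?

Grow the tree from 7 using Prim:
Step 1: frontier [5–7 2, 4–7 3, 3–7 10, 2–7 12] → take 5–7 (2); add 5.
Step 2: frontier [5–6 14, 2–5 15, 4–7 3, 3–7 10, 2–7 12] → take 4–7 (3); add 4.
Step 3: frontier [1–4 1, 4–6 1, 5–6 14, 2–5 15, 3–7 10, 2–7 12] → take 1–4 (1); add 1.
Step 4: frontier [1–6 10, 4–6 1, 5–6 14, 2–5 15, 3–7 10, 2–7 12] → take 4–6 (1); add 6.
Step 5: frontier [2–5 15, 3–7 10, 2–7 12] → take 3–7 (10); add 3.
Step 6: frontier [2–5 15, 2–7 12] → take 2–7 (12); add 2.
The 4th edge added is 4–6.

4-6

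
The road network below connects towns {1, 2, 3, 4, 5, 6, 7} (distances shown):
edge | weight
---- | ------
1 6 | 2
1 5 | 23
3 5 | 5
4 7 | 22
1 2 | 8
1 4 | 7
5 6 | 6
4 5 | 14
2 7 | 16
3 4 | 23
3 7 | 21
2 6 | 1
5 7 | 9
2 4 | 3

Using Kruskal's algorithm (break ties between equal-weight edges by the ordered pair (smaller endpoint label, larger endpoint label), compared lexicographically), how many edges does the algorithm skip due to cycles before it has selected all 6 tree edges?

Kruskal's algorithm — process edges by increasing weight (ties by edge label):
2 6 (1): add — endpoints in different components.
1 6 (2): add — endpoints in different components.
2 4 (3): add — endpoints in different components.
3 5 (5): add — endpoints in different components.
5 6 (6): add — endpoints in different components.
1 4 (7): skip — 1 and 4 already connected.
1 2 (8): skip — 1 and 2 already connected.
5 7 (9): add — endpoints in different components.
Edges rejected before the tree was complete: 2.

2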